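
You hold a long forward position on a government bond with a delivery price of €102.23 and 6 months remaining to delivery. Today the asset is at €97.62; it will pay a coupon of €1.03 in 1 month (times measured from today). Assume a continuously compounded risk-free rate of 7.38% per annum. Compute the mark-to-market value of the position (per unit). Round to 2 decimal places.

PV(remaining coupons) I = 1.03·e^(−0.0738·1/12) = 1.0237
Current forward F = (S − I)·e^(rT) = (97.62 − 1.0237)·e^(0.0738·6/12) = 96.5963 × 1.037589 = 100.2273
Value (long) = (F − K)·e^(−rT) = (100.2273 − 102.23) × 0.963773 = -1.9301
Value = -€1.93

-€1.93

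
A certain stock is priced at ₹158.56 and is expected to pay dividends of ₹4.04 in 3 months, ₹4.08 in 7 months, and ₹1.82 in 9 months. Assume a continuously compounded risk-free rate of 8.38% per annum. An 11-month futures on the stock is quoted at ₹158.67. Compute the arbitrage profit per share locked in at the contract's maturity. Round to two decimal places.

PV(dividends) I = 4.04·e^(−0.0838·3/12) + 4.08·e^(−0.0838·7/12) + 1.82·e^(−0.0838·9/12) = 9.5507
Fair futures F* = (S − I)·e^(rT) = (158.56 − 9.5507)·e^0.076817 = 149.0093 × 1.079844 = 160.9068
Market ₹158.67 < fair 160.9068: forward underpriced → reverse cash-and-carry (short the stock, invest proceeds at r, pay the dividends, go long the forward).
Profit at T = |F_mkt − F*| = |158.67 − 160.9068| = ₹2.24 per share

₹2.24 per share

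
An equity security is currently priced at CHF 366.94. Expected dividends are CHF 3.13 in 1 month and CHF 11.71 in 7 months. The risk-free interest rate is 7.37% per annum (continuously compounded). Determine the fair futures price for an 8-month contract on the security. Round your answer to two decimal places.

CHF 370.37

PV(dividends) I = 3.13·e^(−0.0737·1/12) + 11.71·e^(−0.0737·7/12)
I = 3.1108 + 11.2172 = 14.3280
F = (S − I)·e^(rT) = (366.94 − 14.3280) · e^(0.0737·8/12)
= 352.6120 · e^0.049133 = 352.6120 × 1.050360 = CHF 370.37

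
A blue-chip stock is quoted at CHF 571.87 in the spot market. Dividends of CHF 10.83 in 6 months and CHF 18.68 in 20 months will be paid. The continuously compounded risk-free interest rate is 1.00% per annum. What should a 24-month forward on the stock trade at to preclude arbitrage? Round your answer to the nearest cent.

CHF 553.69

PV(dividends) I = 10.83·e^(−0.0100·6/12) + 18.68·e^(−0.0100·20/12)
I = 10.7760 + 18.3712 = 29.1472
F = (S − I)·e^(rT) = (571.87 − 29.1472) · e^(0.0100·24/12)
= 542.7228 · e^0.020000 = 542.7228 × 1.020201 = CHF 553.69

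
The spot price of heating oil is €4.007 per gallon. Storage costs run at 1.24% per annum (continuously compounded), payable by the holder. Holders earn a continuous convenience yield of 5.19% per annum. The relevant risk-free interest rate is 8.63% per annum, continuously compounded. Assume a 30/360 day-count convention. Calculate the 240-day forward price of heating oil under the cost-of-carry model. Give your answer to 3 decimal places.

€4.134 per gallon

Net carry = r + u − y = 0.0863 + 0.0124 − 0.0519 = 0.0468
F = S·e^((r+u−y)T) = 4.007 · e^(0.0468 × 240/360) = 4.007 · e^0.031200
= 4.007 × 1.031692 = €4.134 per gallon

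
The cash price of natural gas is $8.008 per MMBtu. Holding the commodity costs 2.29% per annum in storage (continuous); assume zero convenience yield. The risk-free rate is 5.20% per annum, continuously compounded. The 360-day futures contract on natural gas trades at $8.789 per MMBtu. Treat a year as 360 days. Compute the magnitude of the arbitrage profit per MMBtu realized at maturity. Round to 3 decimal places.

$0.158 per MMBtu

Fair futures: F* = S·e^(carry·T), with carry = (r + u) = 0.0520 + 0.0229 = 0.0749
F* = 8.008 · e^(0.0749 × 360/360) = 8.008 · e^0.074900 = 8.008 × 1.077776 = $8.6308
Market $8.789 > fair $8.6308: forward overpriced → cash-and-carry (buy spot, short the forward).
At maturity, profit = |F_mkt − F*| = |8.789 − 8.6308| = $0.158 per MMBtu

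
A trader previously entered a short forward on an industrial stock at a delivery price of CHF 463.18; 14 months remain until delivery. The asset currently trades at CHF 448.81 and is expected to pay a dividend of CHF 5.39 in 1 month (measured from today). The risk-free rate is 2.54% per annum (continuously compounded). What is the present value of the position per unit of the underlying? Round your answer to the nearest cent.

CHF 6.22

PV(remaining dividends) I = 5.39·e^(−0.0254·1/12) = 5.3786
Current forward F = (S − I)·e^(rT) = (448.81 − 5.3786)·e^(0.0254·14/12) = 443.4314 × 1.030077 = 456.7685
Value (long) = (F − K)·e^(−rT) = (456.7685 − 463.18) × 0.970801 = -6.2243
Short position value = −(long value) = CHF 6.22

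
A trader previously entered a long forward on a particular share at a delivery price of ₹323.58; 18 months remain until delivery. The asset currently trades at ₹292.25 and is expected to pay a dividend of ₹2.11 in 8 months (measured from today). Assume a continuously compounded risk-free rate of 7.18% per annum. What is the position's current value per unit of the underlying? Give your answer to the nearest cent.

-₹0.30

PV(remaining dividends) I = 2.11·e^(−0.0718·8/12) = 2.0114
Current forward F = (S − I)·e^(rT) = (292.25 − 2.0114)·e^(0.0718·18/12) = 290.2386 × 1.113714 = 323.2428
Value (long) = (F − K)·e^(−rT) = (323.2428 − 323.58) × 0.897897 = -0.3028
Value = -₹0.30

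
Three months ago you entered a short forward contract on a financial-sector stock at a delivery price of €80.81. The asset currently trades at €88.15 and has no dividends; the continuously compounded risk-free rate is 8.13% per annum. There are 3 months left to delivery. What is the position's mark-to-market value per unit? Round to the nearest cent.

Current fair forward for the remaining 3 months: F = S·e^(r·T), r = 0.0813
F = 88.15 · e^(0.0813 × 3/12) = 88.15 × 1.020533 = 89.9600
Value of long forward = (F − K)·e^(−rT) = (89.9600 − 80.81) · e^(−0.0813·3/12)
= 9.1500 × 0.979880 = 8.97
Short position value = −(long value) = -€8.97

-€8.97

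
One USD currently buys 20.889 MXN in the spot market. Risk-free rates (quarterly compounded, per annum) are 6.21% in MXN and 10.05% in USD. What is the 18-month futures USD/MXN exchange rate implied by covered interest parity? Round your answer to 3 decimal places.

By covered interest parity, F = S · (1+r_MXN/4)^(4T) / (1+r_USD/4)^(4T)
= 20.889 × 1.096841 / 1.160542 = 20.889 × 0.945111
F = 19.742 MXN per USD

19.742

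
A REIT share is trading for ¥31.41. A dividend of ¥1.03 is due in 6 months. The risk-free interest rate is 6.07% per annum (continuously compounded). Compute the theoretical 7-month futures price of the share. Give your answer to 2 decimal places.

¥31.51

PV(dividends) I = 1.03·e^(−0.0607·6/12)
I = 0.9992
F = (S − I)·e^(rT) = (31.41 − 0.9992) · e^(0.0607·7/12)
= 30.4108 · e^0.035408 = 30.4108 × 1.036042 = ¥31.51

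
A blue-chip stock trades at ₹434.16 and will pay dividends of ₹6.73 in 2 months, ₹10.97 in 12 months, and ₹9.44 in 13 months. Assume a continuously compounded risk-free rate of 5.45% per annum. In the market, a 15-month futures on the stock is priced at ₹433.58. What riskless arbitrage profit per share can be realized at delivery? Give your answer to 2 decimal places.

₹3.40 per share

PV(dividends) I = 6.73·e^(−0.0545·2/12) + 10.97·e^(−0.0545·12/12) + 9.44·e^(−0.0545·13/12) = 25.9561
Fair futures F* = (S − I)·e^(rT) = (434.16 − 25.9561)·e^0.068125 = 408.2039 × 1.070499 = 436.9819
Market ₹433.58 < fair 436.9819: forward underpriced → reverse cash-and-carry (short the stock, invest proceeds at r, pay the dividends, go long the forward).
Profit at T = |F_mkt − F*| = |433.58 − 436.9819| = ₹3.40 per share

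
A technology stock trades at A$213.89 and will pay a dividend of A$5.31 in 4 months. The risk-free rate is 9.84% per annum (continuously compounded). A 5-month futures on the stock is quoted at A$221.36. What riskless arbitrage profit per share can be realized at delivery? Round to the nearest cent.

A$3.87 per share

PV(dividends) I = 5.31·e^(−0.0984·4/12) = 5.1387
Fair futures F* = (S − I)·e^(rT) = (213.89 − 5.1387)·e^0.041000 = 208.7513 × 1.041852 = 217.4880
Market A$221.36 > fair 217.4880: forward overpriced → cash-and-carry (borrow at r, buy the stock and collect the dividends, short the forward).
Profit at T = |F_mkt − F*| = |221.36 − 217.4880| = A$3.87 per share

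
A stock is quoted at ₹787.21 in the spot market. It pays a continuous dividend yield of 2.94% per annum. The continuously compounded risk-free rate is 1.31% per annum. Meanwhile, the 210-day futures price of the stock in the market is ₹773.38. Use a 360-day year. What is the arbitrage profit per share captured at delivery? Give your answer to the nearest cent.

Fair futures: F* = S·e^(carry·T), with carry = (r − q) = 0.0131 − 0.0294 = -0.0163
F* = 787.21 · e^(-0.0163 × 210/360) = 787.21 · e^-0.009508 = 787.21 × 0.990537 = ₹779.7606
Market ₹773.38 < fair ₹779.7606: forward underpriced → reverse cash-and-carry (short spot, go long the forward).
At maturity, profit = |F_mkt − F*| = |773.38 − 779.7606| = ₹6.38 per share

₹6.38 per share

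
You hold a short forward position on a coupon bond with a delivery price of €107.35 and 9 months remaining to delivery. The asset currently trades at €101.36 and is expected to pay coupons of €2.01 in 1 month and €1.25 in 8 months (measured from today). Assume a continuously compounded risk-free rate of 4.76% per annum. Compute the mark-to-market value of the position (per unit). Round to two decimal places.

PV(remaining coupons) I = 2.01·e^(−0.0476·1/12) + 1.25·e^(−0.0476·8/12) = 3.2130
Current forward F = (S − I)·e^(rT) = (101.36 − 3.2130)·e^(0.0476·9/12) = 98.1470 × 1.036345 = 101.7142
Value (long) = (F − K)·e^(−rT) = (101.7142 − 107.35) × 0.964930 = -5.4382
Short position value = −(long value) = €5.44

€5.44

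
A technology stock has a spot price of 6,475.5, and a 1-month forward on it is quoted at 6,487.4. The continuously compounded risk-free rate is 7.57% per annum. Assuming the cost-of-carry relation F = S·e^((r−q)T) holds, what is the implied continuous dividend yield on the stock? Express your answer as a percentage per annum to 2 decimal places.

From F = S·e^((r−q)T): (r − q) = ln(F/S)/T
ln(6487.4/6475.5) = ln(1.001838) = 0.001836
(r − q) = 0.001836 / (1/12) = 0.022032
q = r − ln(F/S)/T = 0.0757 − 0.022032 = 0.053668
q = 5.37%

5.37%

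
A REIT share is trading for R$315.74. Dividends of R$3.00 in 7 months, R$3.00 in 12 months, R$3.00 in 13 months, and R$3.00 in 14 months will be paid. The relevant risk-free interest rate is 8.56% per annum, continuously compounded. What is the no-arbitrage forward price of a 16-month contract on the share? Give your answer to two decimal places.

R$341.52

PV(dividends) I = 3.00·e^(−0.0856·7/12) + 3.00·e^(−0.0856·12/12) + 3.00·e^(−0.0856·13/12) + 3.00·e^(−0.0856·14/12)
I = 2.8539 + 2.7539 + 2.7343 + 2.7149 = 11.0570
F = (S − I)·e^(rT) = (315.74 − 11.0570) · e^(0.0856·16/12)
= 304.6830 · e^0.114133 = 304.6830 × 1.120901 = R$341.52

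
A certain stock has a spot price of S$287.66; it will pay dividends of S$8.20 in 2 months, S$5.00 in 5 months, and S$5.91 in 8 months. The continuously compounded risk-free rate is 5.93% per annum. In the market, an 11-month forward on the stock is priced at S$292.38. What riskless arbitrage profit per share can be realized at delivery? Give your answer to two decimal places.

S$8.37 per share

PV(dividends) I = 8.20·e^(−0.0593·2/12) + 5.00·e^(−0.0593·5/12) + 5.91·e^(−0.0593·8/12) = 18.6782
Fair forward F* = (S − I)·e^(rT) = (287.66 − 18.6782)·e^0.054358 = 268.9818 × 1.055863 = 284.0079
Market S$292.38 > fair 284.0079: forward overpriced → cash-and-carry (borrow at r, buy the stock and collect the dividends, short the forward).
Profit at T = |F_mkt − F*| = |292.38 − 284.0079| = S$8.37 per share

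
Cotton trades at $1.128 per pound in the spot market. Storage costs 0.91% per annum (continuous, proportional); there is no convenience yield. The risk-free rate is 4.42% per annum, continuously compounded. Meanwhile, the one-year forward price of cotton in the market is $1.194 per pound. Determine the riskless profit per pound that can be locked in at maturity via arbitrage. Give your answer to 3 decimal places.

Fair forward: F* = S·e^(carry·T), with carry = (r + u) = 0.0442 + 0.0091 = 0.0533
F* = 1.128 · e^(0.0533 × 12/12) = 1.128 · e^0.053300 = 1.128 × 1.054746 = $1.1898
Market $1.194 > fair $1.1898: forward overpriced → cash-and-carry (buy spot, short the forward).
At maturity, profit = |F_mkt − F*| = |1.194 − 1.1898| = $0.004 per pound

$0.004 per pound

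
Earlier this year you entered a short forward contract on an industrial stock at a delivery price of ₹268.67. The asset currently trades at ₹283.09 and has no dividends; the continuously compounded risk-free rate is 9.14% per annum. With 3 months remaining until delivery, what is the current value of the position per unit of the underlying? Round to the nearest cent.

-₹20.49

Current fair forward for the remaining 3 months: F = S·e^(r·T), r = 0.0914
F = 283.09 · e^(0.0914 × 3/12) = 283.09 × 1.023113 = 289.6331
Value of long forward = (F − K)·e^(−rT) = (289.6331 − 268.67) · e^(−0.0914·3/12)
= 20.9631 × 0.977409 = 20.49
Short position value = −(long value) = -₹20.49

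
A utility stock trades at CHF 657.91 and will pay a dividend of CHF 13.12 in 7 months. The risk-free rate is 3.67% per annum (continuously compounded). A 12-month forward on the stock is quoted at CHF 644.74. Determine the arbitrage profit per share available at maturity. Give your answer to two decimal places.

PV(dividends) I = 13.12·e^(−0.0367·7/12) = 12.8421
Fair forward F* = (S − I)·e^(rT) = (657.91 − 12.8421)·e^0.036700 = 645.0679 × 1.037382 = 669.1818
Market CHF 644.74 < fair 669.1818: forward underpriced → reverse cash-and-carry (short the stock, invest proceeds at r, pay the dividends, go long the forward).
Profit at T = |F_mkt − F*| = |644.74 − 669.1818| = CHF 24.44 per share

CHF 24.44 per share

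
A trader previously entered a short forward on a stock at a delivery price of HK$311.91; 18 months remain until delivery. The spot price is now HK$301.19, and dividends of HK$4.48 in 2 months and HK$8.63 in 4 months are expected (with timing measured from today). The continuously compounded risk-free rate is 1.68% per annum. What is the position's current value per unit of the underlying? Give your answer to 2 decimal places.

PV(remaining dividends) I = 4.48·e^(−0.0168·2/12) + 8.63·e^(−0.0168·4/12) = 13.0493
Current forward F = (S − I)·e^(rT) = (301.19 − 13.0493)·e^(0.0168·18/12) = 288.1407 × 1.025520 = 295.4941
Value (long) = (F − K)·e^(−rT) = (295.4941 − 311.91) × 0.975115 = -16.0074
Short position value = −(long value) = HK$16.01

HK$16.01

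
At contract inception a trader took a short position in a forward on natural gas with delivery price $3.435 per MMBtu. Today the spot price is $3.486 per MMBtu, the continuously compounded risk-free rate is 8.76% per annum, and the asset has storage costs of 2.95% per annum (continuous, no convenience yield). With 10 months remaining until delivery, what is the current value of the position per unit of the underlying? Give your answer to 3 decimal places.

Current fair forward for the remaining 10 months: F = S·e^((r + u)·T), (r + u) = 0.0876 + 0.0295 = 0.1171
F = 3.486 · e^(0.1171 × 10/12) = 3.486 × 1.102503 = 3.8433
Value of long forward = (F − K)·e^(−rT) = (3.8433 − 3.435) · e^(−0.0876·10/12)
= 0.4083 × 0.929601 = 0.380
Short position value = −(long value) = -$0.380

-$0.380 per MMBtu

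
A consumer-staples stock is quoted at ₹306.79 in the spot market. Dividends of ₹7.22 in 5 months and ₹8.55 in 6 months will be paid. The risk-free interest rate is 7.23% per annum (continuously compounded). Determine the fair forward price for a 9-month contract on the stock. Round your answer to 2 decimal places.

₹307.78

PV(dividends) I = 7.22·e^(−0.0723·5/12) + 8.55·e^(−0.0723·6/12)
I = 7.0057 + 8.2464 = 15.2521
F = (S − I)·e^(rT) = (306.79 − 15.2521) · e^(0.0723·9/12)
= 291.5379 · e^0.054225 = 291.5379 × 1.055722 = ₹307.78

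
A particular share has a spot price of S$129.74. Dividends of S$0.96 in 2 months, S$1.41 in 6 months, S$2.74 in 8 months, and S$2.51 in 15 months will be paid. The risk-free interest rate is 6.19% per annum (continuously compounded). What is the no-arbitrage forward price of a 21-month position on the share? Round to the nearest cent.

PV(dividends) I = 0.96·e^(−0.0619·2/12) + 1.41·e^(−0.0619·6/12) + 2.74·e^(−0.0619·8/12) + 2.51·e^(−0.0619·15/12)
I = 0.9501 + 1.3670 + 2.6292 + 2.3231 = 7.2694
F = (S − I)·e^(rT) = (129.74 − 7.2694) · e^(0.0619·21/12)
= 122.4706 · e^0.108325 = 122.4706 × 1.114410 = S$136.48

S$136.48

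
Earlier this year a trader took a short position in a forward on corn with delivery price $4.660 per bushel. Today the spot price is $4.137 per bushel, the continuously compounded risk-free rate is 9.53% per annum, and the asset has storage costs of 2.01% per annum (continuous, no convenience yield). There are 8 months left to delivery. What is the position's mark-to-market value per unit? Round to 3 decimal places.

$0.180 per bushel

Current fair forward for the remaining 8 months: F = S·e^((r + u)·T), (r + u) = 0.0953 + 0.0201 = 0.1154
F = 4.137 · e^(0.1154 × 8/12) = 4.137 × 1.079970 = 4.4678
Value of long forward = (F − K)·e^(−rT) = (4.4678 − 4.660) · e^(−0.0953·8/12)
= -0.1922 × 0.938443 = -0.180
Short position value = −(long value) = $0.180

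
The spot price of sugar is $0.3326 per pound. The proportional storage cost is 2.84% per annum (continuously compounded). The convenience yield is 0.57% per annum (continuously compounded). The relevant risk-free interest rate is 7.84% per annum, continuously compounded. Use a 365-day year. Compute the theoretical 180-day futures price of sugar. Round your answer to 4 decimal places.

$0.3496 per pound

Net carry = r + u − y = 0.0784 + 0.0284 − 0.0057 = 0.1011
F = S·e^((r+u−y)T) = 0.3326 · e^(0.1011 × 180/365) = 0.3326 · e^0.049858
= 0.3326 × 1.051122 = $0.3496 per pound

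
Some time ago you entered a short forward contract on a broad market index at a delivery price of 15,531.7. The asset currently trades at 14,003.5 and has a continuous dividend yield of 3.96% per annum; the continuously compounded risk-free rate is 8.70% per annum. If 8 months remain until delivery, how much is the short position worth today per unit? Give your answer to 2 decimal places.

Current fair forward for the remaining 8 months: F = S·e^((r − q)·T), (r − q) = 0.0870 − 0.0396 = 0.0474
F = 14003.5 · e^(0.0474 × 8/12) = 14003.5 × 1.03210458 = 14453.0765
Value of long forward = (F − K)·e^(−rT) = (14453.0765 − 15531.7) · e^(−0.0870·8/12)
= -1078.6235 × 0.94364995 = -1017.84
Short position value = −(long value) = 1017.84

1017.84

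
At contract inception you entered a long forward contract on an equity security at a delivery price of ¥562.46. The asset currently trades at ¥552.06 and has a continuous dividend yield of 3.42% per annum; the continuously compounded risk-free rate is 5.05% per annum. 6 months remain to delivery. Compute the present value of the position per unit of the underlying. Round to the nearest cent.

Current fair forward for the remaining 6 months: F = S·e^((r − q)·T), (r − q) = 0.0505 − 0.0342 = 0.0163
F = 552.06 · e^(0.0163 × 6/12) = 552.06 × 1.008183 = 556.5775
Value of long forward = (F − K)·e^(−rT) = (556.5775 − 562.46) · e^(−0.0505·6/12)
= -5.8825 × 0.975066 = -5.74

-¥5.74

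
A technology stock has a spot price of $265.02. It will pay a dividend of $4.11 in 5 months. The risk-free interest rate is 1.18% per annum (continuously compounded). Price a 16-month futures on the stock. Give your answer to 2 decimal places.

PV(dividends) I = 4.11·e^(−0.0118·5/12)
I = 4.0898
F = (S − I)·e^(rT) = (265.02 − 4.0898) · e^(0.0118·16/12)
= 260.9302 · e^0.015733 = 260.9302 × 1.015857 = $265.07

$265.07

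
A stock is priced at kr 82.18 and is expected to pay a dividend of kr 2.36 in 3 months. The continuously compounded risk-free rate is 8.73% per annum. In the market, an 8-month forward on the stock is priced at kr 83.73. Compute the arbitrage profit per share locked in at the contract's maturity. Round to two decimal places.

kr 0.93 per share

PV(dividends) I = 2.36·e^(−0.0873·3/12) = 2.3091
Fair forward F* = (S − I)·e^(rT) = (82.18 − 2.3091)·e^0.058200 = 79.8709 × 1.059927 = 84.6573
Market kr 83.73 < fair 84.6573: forward underpriced → reverse cash-and-carry (short the stock, invest proceeds at r, pay the dividends, go long the forward).
Profit at T = |F_mkt − F*| = |83.73 − 84.6573| = kr 0.93 per share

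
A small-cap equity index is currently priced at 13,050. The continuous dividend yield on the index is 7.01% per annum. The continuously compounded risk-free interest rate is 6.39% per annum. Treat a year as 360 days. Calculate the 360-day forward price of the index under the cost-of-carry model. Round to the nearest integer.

12,969

F = S·e^((r − q)T) = 13050 · e^((0.0639 − 0.0701) × 360/360)
= 13050 · e^-0.006200 = 13050 × 0.993819
F = 12,969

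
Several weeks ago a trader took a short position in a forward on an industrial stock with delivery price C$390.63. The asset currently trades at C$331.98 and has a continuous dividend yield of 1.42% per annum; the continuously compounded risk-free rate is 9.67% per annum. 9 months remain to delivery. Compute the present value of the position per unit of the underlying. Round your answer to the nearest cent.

Current fair forward for the remaining 9 months: F = S·e^((r − q)·T), (r − q) = 0.0967 − 0.0142 = 0.0825
F = 331.98 · e^(0.0825 × 9/12) = 331.98 × 1.063829 = 353.1700
Value of long forward = (F − K)·e^(−rT) = (353.1700 − 390.63) · e^(−0.0967·9/12)
= -37.4600 × 0.930042 = -34.84
Short position value = −(long value) = C$34.84

C$34.84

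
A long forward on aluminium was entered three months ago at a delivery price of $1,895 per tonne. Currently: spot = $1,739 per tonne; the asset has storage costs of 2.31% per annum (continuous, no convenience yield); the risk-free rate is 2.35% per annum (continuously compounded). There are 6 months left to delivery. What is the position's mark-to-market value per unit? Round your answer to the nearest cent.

-$113.66 per tonne

Current fair forward for the remaining 6 months: F = S·e^((r + u)·T), (r + u) = 0.0235 + 0.0231 = 0.0466
F = 1739 · e^(0.0466 × 6/12) = 1739 × 1.02357357 = 1779.9944
Value of long forward = (F − K)·e^(−rT) = (1779.9944 − 1895) · e^(−0.0235·6/12)
= -115.0056 × 0.98831876 = -113.66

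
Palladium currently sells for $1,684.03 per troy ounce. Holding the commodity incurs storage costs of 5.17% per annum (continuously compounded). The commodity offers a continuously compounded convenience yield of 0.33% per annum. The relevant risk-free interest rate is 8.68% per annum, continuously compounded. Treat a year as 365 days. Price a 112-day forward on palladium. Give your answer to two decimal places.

$1,755.36 per troy ounce

Net carry = r + u − y = 0.0868 + 0.0517 − 0.0033 = 0.1352
F = S·e^((r+u−y)T) = 1684.03 · e^(0.1352 × 112/365) = 1684.03 · e^0.04148603
= 1684.03 × 1.04235860 = $1,755.36 per troy ounce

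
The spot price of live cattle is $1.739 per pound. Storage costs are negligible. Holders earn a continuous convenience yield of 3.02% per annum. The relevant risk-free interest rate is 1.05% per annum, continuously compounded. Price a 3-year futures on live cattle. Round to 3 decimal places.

Net carry = r + u − y = 0.0105 + 0.0000 − 0.0302 = -0.0197
F = S·e^((r+u−y)T) = 1.739 · e^(-0.0197 × 3) = 1.739 · e^-0.059100
= 1.739 × 0.942613 = $1.639 per pound

$1.639 per pound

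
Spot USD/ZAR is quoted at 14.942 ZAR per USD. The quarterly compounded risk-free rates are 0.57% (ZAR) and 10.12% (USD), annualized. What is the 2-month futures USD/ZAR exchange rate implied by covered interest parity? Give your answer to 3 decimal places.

By covered interest parity, F = S · (1+r_ZAR/4)^(4T) / (1+r_USD/4)^(4T)
= 14.942 × 1.000950 / 1.016796 = 14.942 × 0.984416
F = 14.709 ZAR per USD

14.709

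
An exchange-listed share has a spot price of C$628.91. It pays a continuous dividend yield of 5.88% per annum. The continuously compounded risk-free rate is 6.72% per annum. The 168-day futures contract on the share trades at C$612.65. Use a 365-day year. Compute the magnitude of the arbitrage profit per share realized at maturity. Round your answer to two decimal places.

C$18.70 per share

Fair futures: F* = S·e^(carry·T), with carry = (r − q) = 0.0672 − 0.0588 = 0.0084
F* = 628.91 · e^(0.0084 × 168/365) = 628.91 · e^0.003866 = 628.91 × 1.003873 = C$631.3458
Market C$612.65 < fair C$631.3458: forward underpriced → reverse cash-and-carry (short spot, go long the forward).
At maturity, profit = |F_mkt − F*| = |612.65 − 631.3458| = C$18.70 per share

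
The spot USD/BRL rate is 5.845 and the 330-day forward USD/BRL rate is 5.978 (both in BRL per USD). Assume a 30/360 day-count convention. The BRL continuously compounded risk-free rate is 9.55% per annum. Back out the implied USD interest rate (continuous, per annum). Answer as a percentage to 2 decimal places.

F = S·e^((r_BRL − r_USD)T) ⇒ r_USD = r_BRL − ln(F/S)/T
ln(5.978/5.845) = 0.022499; /(330/360) = 0.024544
r_USD = 0.0955 − 0.024544 = 0.070956
r_USD = 7.10%

7.10%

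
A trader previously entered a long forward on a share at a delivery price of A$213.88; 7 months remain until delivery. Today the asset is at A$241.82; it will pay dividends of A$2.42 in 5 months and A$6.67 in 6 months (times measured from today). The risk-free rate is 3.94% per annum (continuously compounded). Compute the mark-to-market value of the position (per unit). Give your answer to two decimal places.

A$23.88

PV(remaining dividends) I = 2.42·e^(−0.0394·5/12) + 6.67·e^(−0.0394·6/12) = 8.9205
Current forward F = (S − I)·e^(rT) = (241.82 − 8.9205)·e^(0.0394·7/12) = 232.8995 × 1.023249 = 238.3142
Value (long) = (F − K)·e^(−rT) = (238.3142 − 213.88) × 0.977279 = 23.8790
Value = A$23.88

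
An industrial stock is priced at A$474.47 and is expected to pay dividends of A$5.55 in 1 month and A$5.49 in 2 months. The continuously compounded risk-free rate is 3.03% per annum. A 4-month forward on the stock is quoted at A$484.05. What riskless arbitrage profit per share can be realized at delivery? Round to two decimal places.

PV(dividends) I = 5.55·e^(−0.0303·1/12) + 5.49·e^(−0.0303·2/12) = 10.9983
Fair forward F* = (S − I)·e^(rT) = (474.47 − 10.9983)·e^0.010100 = 463.4717 × 1.010151 = 468.1764
Market A$484.05 > fair 468.1764: forward overpriced → cash-and-carry (borrow at r, buy the stock and collect the dividends, short the forward).
Profit at T = |F_mkt − F*| = |484.05 − 468.1764| = A$15.87 per share

A$15.87 per share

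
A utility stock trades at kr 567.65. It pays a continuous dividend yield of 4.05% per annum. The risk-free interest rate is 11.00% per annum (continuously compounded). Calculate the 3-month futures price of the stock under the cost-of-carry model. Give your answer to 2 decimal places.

kr 577.60

F = S·e^((r − q)T) = 567.65 · e^((0.1100 − 0.0405) × 3/12)
= 567.65 · e^0.017375 = 567.65 × 1.017527
F = kr 577.60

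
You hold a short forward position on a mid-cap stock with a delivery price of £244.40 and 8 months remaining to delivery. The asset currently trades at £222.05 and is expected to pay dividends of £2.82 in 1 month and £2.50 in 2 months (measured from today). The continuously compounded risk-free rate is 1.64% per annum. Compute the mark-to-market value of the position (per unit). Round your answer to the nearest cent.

PV(remaining dividends) I = 2.82·e^(−0.0164·1/12) + 2.50·e^(−0.0164·2/12) = 5.3093
Current forward F = (S − I)·e^(rT) = (222.05 − 5.3093)·e^(0.0164·8/12) = 216.7407 × 1.010993 = 219.1233
Value (long) = (F − K)·e^(−rT) = (219.1233 − 244.40) × 0.989126 = -25.0018
Short position value = −(long value) = £25.00

£25.00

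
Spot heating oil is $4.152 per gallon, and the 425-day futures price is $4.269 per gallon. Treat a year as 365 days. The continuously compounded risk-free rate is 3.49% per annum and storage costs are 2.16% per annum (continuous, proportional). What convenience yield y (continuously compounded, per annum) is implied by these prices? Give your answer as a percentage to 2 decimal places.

3.26%

F = S·e^((r+u−y)T) ⇒ (r+u−y) = ln(F/S)/T
ln(4.269/4.152) = 0.027789; /T ⇒ 0.023866
y = r + u − ln(F/S)/T = 0.0349 + 0.0216 − 0.023866 = 0.032634
y = 3.26%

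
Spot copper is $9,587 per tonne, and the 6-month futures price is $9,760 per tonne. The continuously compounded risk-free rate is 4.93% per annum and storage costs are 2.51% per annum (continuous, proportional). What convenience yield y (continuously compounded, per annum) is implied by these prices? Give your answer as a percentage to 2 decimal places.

3.86%

F = S·e^((r+u−y)T) ⇒ (r+u−y) = ln(F/S)/T
ln(9760/9587) = 0.017884; /T ⇒ 0.035768
y = r + u − ln(F/S)/T = 0.0493 + 0.0251 − 0.035768 = 0.038632
y = 3.86%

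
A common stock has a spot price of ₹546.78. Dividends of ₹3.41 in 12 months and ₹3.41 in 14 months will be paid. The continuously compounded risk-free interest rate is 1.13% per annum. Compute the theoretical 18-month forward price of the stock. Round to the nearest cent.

₹549.27

PV(dividends) I = 3.41·e^(−0.0113·12/12) + 3.41·e^(−0.0113·14/12)
I = 3.3717 + 3.3653 = 6.7370
F = (S − I)·e^(rT) = (546.78 − 6.7370) · e^(0.0113·18/12)
= 540.0430 · e^0.016950 = 540.0430 × 1.017094 = ₹549.27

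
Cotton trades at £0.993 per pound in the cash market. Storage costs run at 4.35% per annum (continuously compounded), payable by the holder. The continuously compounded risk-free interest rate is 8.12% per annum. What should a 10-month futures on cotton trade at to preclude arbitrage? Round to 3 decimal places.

Net carry = r + u − y = 0.0812 + 0.0435 − 0.0000 = 0.1247
F = S·e^((r+u−y)T) = 0.993 · e^(0.1247 × 10/12) = 0.993 · e^0.103917
= 0.993 × 1.109508 = £1.102 per pound

£1.102 per pound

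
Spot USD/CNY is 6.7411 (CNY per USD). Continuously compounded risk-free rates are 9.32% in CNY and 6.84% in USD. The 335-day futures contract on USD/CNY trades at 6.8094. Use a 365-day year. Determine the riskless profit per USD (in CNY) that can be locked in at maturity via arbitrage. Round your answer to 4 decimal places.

0.0869 per USD (in CNY)

Fair futures: F* = S·e^(carry·T), with carry = (r_CNY − r_USD) = 0.0932 − 0.0684 = 0.0248
F* = 6.7411 · e^(0.0248 × 335/365) = 6.7411 · e^0.022762 = 6.7411 × 1.023023 = 6.8963
Market 6.8094 < fair 6.8963: forward underpriced → reverse cash-and-carry (short spot, go long the forward).
At maturity, profit = |F_mkt − F*| = |6.8094 − 6.8963| = 0.0869 per USD (in CNY)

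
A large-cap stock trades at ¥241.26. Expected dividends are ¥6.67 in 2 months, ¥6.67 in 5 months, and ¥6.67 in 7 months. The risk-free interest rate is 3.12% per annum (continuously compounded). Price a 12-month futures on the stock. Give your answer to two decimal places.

¥228.51

PV(dividends) I = 6.67·e^(−0.0312·2/12) + 6.67·e^(−0.0312·5/12) + 6.67·e^(−0.0312·7/12)
I = 6.6354 + 6.5839 + 6.5497 = 19.7690
F = (S − I)·e^(rT) = (241.26 − 19.7690) · e^(0.0312·12/12)
= 221.4910 · e^0.031200 = 221.4910 × 1.031692 = ¥228.51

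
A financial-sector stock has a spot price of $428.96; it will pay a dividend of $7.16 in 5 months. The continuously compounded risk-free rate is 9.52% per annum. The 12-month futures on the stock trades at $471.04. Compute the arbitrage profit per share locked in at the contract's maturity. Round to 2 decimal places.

PV(dividends) I = 7.16·e^(−0.0952·5/12) = 6.8815
Fair futures F* = (S − I)·e^(rT) = (428.96 − 6.8815)·e^0.095200 = 422.0785 × 1.099879 = 464.2353
Market $471.04 > fair 464.2353: forward overpriced → cash-and-carry (borrow at r, buy the stock and collect the dividends, short the forward).
Profit at T = |F_mkt − F*| = |471.04 − 464.2353| = $6.80 per share

$6.80 per share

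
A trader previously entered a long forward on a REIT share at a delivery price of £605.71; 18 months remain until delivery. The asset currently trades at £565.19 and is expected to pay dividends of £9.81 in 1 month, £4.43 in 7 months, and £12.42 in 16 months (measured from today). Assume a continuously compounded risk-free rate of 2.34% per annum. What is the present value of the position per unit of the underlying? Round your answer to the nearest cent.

-£45.83

PV(remaining dividends) I = 9.81·e^(−0.0234·1/12) + 4.43·e^(−0.0234·7/12) + 12.42·e^(−0.0234·16/12) = 26.1993
Current forward F = (S − I)·e^(rT) = (565.19 − 26.1993)·e^(0.0234·18/12) = 538.9907 × 1.035723 = 558.2451
Value (long) = (F − K)·e^(−rT) = (558.2451 − 605.71) × 0.965509 = -45.8278
Value = -£45.83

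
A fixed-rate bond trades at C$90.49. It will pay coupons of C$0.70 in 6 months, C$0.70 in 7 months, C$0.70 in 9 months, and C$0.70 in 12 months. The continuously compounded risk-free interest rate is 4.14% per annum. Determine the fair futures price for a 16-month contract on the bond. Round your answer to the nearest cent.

C$92.75

PV(coupons) I = 0.70·e^(−0.0414·6/12) + 0.70·e^(−0.0414·7/12) + 0.70·e^(−0.0414·9/12) + 0.70·e^(−0.0414·12/12)
I = 0.6857 + 0.6833 + 0.6786 + 0.6716 = 2.7192
F = (S − I)·e^(rT) = (90.49 − 2.7192) · e^(0.0414·16/12)
= 87.7708 · e^0.055200 = 87.7708 × 1.056752 = C$92.75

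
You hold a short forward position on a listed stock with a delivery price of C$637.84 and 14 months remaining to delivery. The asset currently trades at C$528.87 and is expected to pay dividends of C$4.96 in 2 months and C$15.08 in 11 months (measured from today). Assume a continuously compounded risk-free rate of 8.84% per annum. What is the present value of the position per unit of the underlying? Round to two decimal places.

PV(remaining dividends) I = 4.96·e^(−0.0884·2/12) + 15.08·e^(−0.0884·11/12) = 18.7937
Current forward F = (S − I)·e^(rT) = (528.87 − 18.7937)·e^(0.0884·14/12) = 510.0763 × 1.108639 = 565.4905
Value (long) = (F − K)·e^(−rT) = (565.4905 − 637.84) × 0.902007 = -65.2598
Short position value = −(long value) = C$65.26

C$65.26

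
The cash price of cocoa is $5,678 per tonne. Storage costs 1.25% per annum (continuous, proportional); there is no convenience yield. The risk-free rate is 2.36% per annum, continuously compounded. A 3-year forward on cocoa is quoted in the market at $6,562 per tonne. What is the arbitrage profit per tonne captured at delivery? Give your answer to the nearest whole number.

Fair forward: F* = S·e^(carry·T), with carry = (r + u) = 0.0236 + 0.0125 = 0.0361
F* = 5678 · e^(0.0361 × 3) = 5678 · e^0.108300 = 5678 × 1.114382 = $6327.4610
Market $6562 > fair $6327.4610: forward overpriced → cash-and-carry (buy spot, short the forward).
At maturity, profit = |F_mkt − F*| = |6562 − 6327.4610| = $235 per tonne

$235 per tonne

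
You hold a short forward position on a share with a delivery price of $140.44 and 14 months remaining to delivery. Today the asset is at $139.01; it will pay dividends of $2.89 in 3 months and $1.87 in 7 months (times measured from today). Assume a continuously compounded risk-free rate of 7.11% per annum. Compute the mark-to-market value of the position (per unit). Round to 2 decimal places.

PV(remaining dividends) I = 2.89·e^(−0.0711·3/12) + 1.87·e^(−0.0711·7/12) = 4.6331
Current forward F = (S − I)·e^(rT) = (139.01 − 4.6331)·e^(0.0711·14/12) = 134.3769 × 1.086487 = 145.9988
Value (long) = (F − K)·e^(−rT) = (145.9988 − 140.44) × 0.920397 = 5.1163
Short position value = −(long value) = -$5.12

-$5.12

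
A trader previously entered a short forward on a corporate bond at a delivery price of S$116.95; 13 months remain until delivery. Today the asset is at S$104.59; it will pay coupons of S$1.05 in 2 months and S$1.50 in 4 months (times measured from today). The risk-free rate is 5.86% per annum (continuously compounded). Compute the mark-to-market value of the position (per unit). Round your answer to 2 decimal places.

S$7.68

PV(remaining coupons) I = 1.05·e^(−0.0586·2/12) + 1.50·e^(−0.0586·4/12) = 2.5108
Current forward F = (S − I)·e^(rT) = (104.59 − 2.5108)·e^(0.0586·13/12) = 102.0792 × 1.065542 = 108.7697
Value (long) = (F − K)·e^(−rT) = (108.7697 − 116.95) × 0.938490 = -7.6771
Short position value = −(long value) = S$7.68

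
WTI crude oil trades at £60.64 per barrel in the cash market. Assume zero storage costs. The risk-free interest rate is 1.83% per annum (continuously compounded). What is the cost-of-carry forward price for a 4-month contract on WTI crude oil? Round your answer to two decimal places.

£61.01 per barrel

F = S·e^(rT) = 60.64 · e^(0.0183 × 4/12) = 60.64 · e^0.006100
= 60.64 × 1.006119 = £61.01 per barrel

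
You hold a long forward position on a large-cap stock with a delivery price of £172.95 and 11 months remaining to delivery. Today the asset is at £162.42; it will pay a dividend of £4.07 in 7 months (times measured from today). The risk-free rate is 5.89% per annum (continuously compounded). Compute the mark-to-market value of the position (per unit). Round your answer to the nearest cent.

-£5.37

PV(remaining dividends) I = 4.07·e^(−0.0589·7/12) = 3.9325
Current forward F = (S − I)·e^(rT) = (162.42 − 3.9325)·e^(0.0589·11/12) = 158.4875 × 1.055476 = 167.2798
Value (long) = (F − K)·e^(−rT) = (167.2798 − 172.95) × 0.947440 = -5.3722
Value = -£5.37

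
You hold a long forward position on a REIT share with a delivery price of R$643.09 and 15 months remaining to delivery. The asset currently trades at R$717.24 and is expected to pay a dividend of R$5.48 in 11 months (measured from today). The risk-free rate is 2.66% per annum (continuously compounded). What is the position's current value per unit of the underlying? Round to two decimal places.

R$89.83

PV(remaining dividends) I = 5.48·e^(−0.0266·11/12) = 5.3480
Current forward F = (S − I)·e^(rT) = (717.24 − 5.3480)·e^(0.0266·15/12) = 711.8920 × 1.033809 = 735.9604
Value (long) = (F − K)·e^(−rT) = (735.9604 − 643.09) × 0.967297 = 89.8333
Value = R$89.83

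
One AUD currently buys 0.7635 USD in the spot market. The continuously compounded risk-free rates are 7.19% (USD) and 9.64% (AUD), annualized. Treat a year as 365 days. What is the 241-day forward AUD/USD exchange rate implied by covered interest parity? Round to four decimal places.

0.7512

F = S·e^((r_USD − r_AUD)T) = 0.7635 · e^((0.0719 − 0.0964) × 241/365)
= 0.7635 · e^-0.016177 = 0.7635 × 0.983953
F = 0.7512 USD per AUD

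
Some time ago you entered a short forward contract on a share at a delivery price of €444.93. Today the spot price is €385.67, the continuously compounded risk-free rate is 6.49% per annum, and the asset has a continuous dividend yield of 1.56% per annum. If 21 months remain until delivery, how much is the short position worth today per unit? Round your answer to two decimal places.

Current fair forward for the remaining 21 months: F = S·e^((r − q)·T), (r − q) = 0.0649 − 0.0156 = 0.0493
F = 385.67 · e^(0.0493 × 21/12) = 385.67 × 1.090106 = 420.4212
Value of long forward = (F − K)·e^(−rT) = (420.4212 − 444.93) · e^(−0.0649·21/12)
= -24.5088 × 0.892637 = -21.88
Short position value = −(long value) = €21.88

€21.88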